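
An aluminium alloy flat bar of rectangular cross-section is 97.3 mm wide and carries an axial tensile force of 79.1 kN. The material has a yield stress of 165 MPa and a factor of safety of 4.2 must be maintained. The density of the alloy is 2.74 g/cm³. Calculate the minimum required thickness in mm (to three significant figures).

t = 20.7 mm

σ_allow = 165/4.2 = 39.29 MPa.
Required area A = F/σ_allow = 79100/39.29 = 2013 mm².
t = A/w = 2013/97.3 = 20.69 mm.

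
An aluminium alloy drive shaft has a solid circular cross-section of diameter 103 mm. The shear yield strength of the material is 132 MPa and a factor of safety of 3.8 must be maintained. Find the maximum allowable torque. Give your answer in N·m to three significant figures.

T_allow = 7450 N·m

τ_allow = 132/3.8 = 34.74 MPa.
For a solid shaft T_allow = τ_allow·πd³/16; πd³/16 = π×103³/16 = 214600 mm³.
T_allow = 34.74×214600 = 7.453×10^6 N·mm = 7453 N·m.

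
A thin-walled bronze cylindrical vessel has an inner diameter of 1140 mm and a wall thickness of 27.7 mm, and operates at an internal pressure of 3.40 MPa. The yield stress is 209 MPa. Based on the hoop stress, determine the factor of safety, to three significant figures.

σ_h = pD/(2t) = 3.40×1140/(2×27.7) = 69.96 MPa.
n = 209/69.96 = 2.987.

n = 2.99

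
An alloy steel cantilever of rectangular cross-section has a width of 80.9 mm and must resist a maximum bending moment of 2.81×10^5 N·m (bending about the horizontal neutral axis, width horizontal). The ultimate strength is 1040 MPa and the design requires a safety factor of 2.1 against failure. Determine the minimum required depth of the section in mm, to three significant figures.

h = 205 mm

σ_allow = 1040/2.1 = 495.2 MPa.
For a rectangular section σ = 6M/(bh²), so h² = 6M/(b σ_allow) = 6×2.8100×10^8/(80.9×495.2) = 42080 mm².
h = 205.1 mm.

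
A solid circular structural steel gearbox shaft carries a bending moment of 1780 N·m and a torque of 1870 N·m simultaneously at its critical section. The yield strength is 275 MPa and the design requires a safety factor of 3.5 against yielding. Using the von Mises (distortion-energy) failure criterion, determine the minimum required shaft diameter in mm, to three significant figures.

d = 67.8 mm

σ_allow = σ_y/n = 275/3.5 = 78.57 MPa.
For a solid shaft σ_b = 32M/(πd³) and τ = 16T/(πd³), so the von Mises stress is σ' = (16/πd³)·√(4M²+3T²).
√(4M²+3T²) = √(4×(1.780×10^6)² + 3×(1.870×10^6)²) = 4.813×10^6 N·mm.
d³ = 16×4.813×10^6/(π×78.57) = 312000 mm³.
d = 67.82 mm.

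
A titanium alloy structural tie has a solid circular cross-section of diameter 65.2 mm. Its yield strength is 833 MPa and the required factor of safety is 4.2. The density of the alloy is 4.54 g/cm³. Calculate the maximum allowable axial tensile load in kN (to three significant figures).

F_allow = 662 kN

σ_allow = 833/4.2 = 198.3 MPa.
A = πd²/4 = π×65.2²/4 = 3339 mm².
F_allow = σ_allow × A = 198.3×3339 = 662200 N.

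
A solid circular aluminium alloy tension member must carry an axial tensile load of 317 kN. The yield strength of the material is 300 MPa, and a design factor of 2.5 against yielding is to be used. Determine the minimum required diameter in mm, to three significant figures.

Allowable stress σ_allow = 300/2.5 = 120.0 MPa.
Required area A = F/σ_allow = 317000/120.0 = 2642 mm².
A = πd²/4 → d = √(4A/π) = 58.00 mm.

d = 58.0 mm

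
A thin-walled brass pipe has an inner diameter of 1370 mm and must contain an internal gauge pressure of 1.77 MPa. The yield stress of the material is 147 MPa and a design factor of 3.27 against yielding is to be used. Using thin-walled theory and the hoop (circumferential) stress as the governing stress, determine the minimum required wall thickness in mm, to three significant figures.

t = 27.0 mm

σ_allow = 147/3.27 = 44.95 MPa.
Hoop stress σ_h = pD/(2t), so t = pD/(2σ_allow) = 1.77×1370/(2×44.95) = 26.97 mm.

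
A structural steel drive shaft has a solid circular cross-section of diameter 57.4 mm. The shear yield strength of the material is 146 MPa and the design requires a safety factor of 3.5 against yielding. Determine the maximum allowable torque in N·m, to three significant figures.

τ_allow = 146/3.5 = 41.71 MPa.
For a solid shaft T_allow = τ_allow·πd³/16; πd³/16 = π×57.4³/16 = 37130 mm³.
T_allow = 41.71×37130 = 1.549×10^6 N·mm = 1549 N·m.

T_allow = 1550 N·m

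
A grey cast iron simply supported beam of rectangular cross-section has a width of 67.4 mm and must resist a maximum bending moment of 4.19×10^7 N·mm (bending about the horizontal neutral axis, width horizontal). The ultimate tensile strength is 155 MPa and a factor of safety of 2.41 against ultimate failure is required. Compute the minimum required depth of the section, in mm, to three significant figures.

σ_allow = 155/2.41 = 64.32 MPa.
For a rectangular section σ = 6M/(bh²), so h² = 6M/(b σ_allow) = 6×4.1900×10^7/(67.4×64.32) = 58000 mm².
h = 240.8 mm.

h = 241 mm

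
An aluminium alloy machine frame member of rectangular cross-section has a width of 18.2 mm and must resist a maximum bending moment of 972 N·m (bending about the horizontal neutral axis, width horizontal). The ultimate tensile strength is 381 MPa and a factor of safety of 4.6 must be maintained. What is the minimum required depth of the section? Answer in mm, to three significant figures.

h = 62.2 mm

σ_allow = 381/4.6 = 82.83 MPa.
For a rectangular section σ = 6M/(bh²), so h² = 6M/(b σ_allow) = 6×972000/(18.2×82.83) = 3869 mm².
h = 62.20 mm.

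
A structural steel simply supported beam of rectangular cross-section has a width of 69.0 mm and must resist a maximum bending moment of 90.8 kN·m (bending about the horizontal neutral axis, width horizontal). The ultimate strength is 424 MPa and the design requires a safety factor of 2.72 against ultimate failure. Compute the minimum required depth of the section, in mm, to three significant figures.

h = 225 mm

σ_allow = 424/2.72 = 155.9 MPa.
For a rectangular section σ = 6M/(bh²), so h² = 6M/(b σ_allow) = 6×9.0800×10^7/(69.0×155.9) = 50650 mm².
h = 225.1 mm.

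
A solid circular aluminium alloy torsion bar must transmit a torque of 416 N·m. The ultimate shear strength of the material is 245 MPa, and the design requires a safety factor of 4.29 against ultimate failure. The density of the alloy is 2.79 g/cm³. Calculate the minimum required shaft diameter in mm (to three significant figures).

Allowable shear stress τ_allow = 245/4.29 = 57.11 MPa.
For a solid shaft τ = 16T/(πd³), so d³ = 16T/(π τ_allow) = 16×416000/(π×57.11) = 37100 mm³.
d = (37100)^(1/3) = 33.35 mm.

d = 33.4 mm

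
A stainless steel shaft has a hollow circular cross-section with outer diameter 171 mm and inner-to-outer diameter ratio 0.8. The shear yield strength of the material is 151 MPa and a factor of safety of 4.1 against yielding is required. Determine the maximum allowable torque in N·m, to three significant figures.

τ_allow = 151/4.1 = 36.83 MPa.
For a hollow shaft T_allow = τ_allow·πd_o³(1−k⁴)/16 with 1−k⁴ = 0.5904, so πd_o³(1−k⁴)/16 = 579600 mm³.
T_allow = 36.83×579600 = 2.135×10^7 N·mm = 21350 N·m.

T_allow = 21300 N·m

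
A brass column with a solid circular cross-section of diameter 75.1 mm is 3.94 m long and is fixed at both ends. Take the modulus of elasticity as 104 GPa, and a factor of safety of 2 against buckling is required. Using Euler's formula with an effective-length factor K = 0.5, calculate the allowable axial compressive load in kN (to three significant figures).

I = πd⁴/64 = π×75.1⁴/64 = 1.561×10^6 mm⁴.
Effective length L_e = KL = 0.5×3.94 m = 1970 mm.
Euler critical load P_cr = π²EI/L_e² = π²×104000×1.561×10^6/1970² = 413000 N.
P_allow = P_cr/n = 413000/2 = 206500 N.

P_allow = 206 kN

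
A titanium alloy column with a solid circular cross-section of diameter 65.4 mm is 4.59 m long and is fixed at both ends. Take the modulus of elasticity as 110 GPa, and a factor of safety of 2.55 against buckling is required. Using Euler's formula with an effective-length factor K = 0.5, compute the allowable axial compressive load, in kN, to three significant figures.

I = πd⁴/64 = π×65.4⁴/64 = 898000 mm⁴.
Effective length L_e = KL = 0.5×4.59 m = 2295 mm.
Euler critical load P_cr = π²EI/L_e² = π²×110000×898000/2295² = 185100 N.
P_allow = P_cr/n = 185100/2.55 = 72590 N.

P_allow = 72.6 kN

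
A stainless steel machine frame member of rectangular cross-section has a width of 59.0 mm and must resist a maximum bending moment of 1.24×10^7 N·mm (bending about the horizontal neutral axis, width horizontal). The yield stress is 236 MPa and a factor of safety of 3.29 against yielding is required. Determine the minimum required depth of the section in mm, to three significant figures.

σ_allow = 236/3.29 = 71.73 MPa.
For a rectangular section σ = 6M/(bh²), so h² = 6M/(b σ_allow) = 6×1.2400×10^7/(59.0×71.73) = 17580 mm².
h = 132.6 mm.

h = 133 mm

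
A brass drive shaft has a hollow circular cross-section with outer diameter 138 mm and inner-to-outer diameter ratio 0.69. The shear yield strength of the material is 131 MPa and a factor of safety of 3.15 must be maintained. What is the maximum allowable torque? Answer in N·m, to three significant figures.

T_allow = 16600 N·m

τ_allow = 131/3.15 = 41.59 MPa.
For a hollow shaft T_allow = τ_allow·πd_o³(1−k⁴)/16 with 1−k⁴ = 0.7733, so πd_o³(1−k⁴)/16 = 399100 mm³.
T_allow = 41.59×399100 = 1.660×10^7 N·mm = 16600 N·m.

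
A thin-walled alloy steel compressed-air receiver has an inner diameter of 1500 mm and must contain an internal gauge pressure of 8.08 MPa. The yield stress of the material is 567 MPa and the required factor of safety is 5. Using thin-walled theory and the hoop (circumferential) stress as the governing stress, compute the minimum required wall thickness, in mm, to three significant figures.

σ_allow = 567/5 = 113.4 MPa.
Hoop stress σ_h = pD/(2t), so t = pD/(2σ_allow) = 8.08×1500/(2×113.4) = 53.44 mm.

t = 53.4 mm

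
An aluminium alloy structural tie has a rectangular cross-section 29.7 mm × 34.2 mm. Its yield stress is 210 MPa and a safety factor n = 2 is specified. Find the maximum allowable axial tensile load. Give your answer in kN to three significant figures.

σ_allow = 210/2 = 105.0 MPa.
A = 29.7×34.2 = 1016 mm².
F_allow = σ_allow × A = 105.0×1016 = 106700 N.

F_allow = 107 kN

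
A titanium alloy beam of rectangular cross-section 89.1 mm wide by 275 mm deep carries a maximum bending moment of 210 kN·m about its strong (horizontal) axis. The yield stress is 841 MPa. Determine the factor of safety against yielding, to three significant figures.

n = 4.50

Section modulus S = bh²/6 = 89.1×275²/6 = 1.123×10^6 mm³.
σ = M/S = 2.1000×10^8/1.123×10^6 = 187.0 MPa.
n = 841/187.0 = 4.497.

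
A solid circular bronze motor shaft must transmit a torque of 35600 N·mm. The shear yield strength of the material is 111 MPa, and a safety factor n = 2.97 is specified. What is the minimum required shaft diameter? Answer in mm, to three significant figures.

d = 16.9 mm

Allowable shear stress τ_allow = 111/2.97 = 37.37 MPa.
For a solid shaft τ = 16T/(πd³), so d³ = 16T/(π τ_allow) = 16×35600/(π×37.37) = 4851 mm³.
d = (4851)^(1/3) = 16.93 mm.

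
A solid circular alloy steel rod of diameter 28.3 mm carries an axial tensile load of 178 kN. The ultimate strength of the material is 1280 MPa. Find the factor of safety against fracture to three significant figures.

n = 4.52

A = πd²/4 = 629.0 mm².
σ = F/A = 178000/629.0 = 283.0 MPa.
n = 1280/283.0 = 4.523.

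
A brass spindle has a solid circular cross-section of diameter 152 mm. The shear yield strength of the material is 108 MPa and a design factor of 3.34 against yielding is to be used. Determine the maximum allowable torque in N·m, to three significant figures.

τ_allow = 108/3.34 = 32.34 MPa.
For a solid shaft T_allow = τ_allow·πd³/16; πd³/16 = π×152³/16 = 689500 mm³.
T_allow = 32.34×689500 = 2.230×10^7 N·mm = 22300 N·m.

T_allow = 22300 N·m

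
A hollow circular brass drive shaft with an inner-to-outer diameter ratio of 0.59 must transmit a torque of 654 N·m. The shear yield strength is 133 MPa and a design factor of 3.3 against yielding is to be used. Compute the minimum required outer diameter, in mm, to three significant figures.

τ_allow = 133/3.3 = 40.30 MPa.
For a hollow shaft τ = 16T/[πd_o³(1−k⁴)] with k = 0.59, so 1−k⁴ = 0.8788.
d_o³ = 16T/[π τ_allow (1−k⁴)] = 16×654000/(π×40.30×0.8788) = 94040 mm³.
d_o = 45.47 mm.

d_o = 45.5 mm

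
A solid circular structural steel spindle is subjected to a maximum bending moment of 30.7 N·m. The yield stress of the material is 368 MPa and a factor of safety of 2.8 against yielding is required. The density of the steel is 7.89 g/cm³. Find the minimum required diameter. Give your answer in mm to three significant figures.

σ_allow = 368/2.8 = 131.4 MPa.
For a solid circular section σ = 32M/(πd³), so d³ = 32M/(π σ_allow) = 32×30700/(π×131.4) = 2379 mm³.
d = 13.35 mm.

d = 13.4 mm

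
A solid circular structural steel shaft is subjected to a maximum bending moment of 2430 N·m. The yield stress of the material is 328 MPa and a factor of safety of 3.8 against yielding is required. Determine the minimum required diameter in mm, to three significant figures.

σ_allow = 328/3.8 = 86.32 MPa.
For a solid circular section σ = 32M/(πd³), so d³ = 32M/(π σ_allow) = 32×2430000/(π×86.32) = 286800 mm³.
d = 65.94 mm.

d = 65.9 mm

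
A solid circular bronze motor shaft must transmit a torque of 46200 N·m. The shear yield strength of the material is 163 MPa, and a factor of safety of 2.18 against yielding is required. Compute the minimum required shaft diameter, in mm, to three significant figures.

Allowable shear stress τ_allow = 163/2.18 = 74.77 MPa.
For a solid shaft τ = 16T/(πd³), so d³ = 16T/(π τ_allow) = 16×4.6200×10^7/(π×74.77) = 3.147×10^6 mm³.
d = (3.147×10^6)^(1/3) = 146.5 mm.

d = 147 mm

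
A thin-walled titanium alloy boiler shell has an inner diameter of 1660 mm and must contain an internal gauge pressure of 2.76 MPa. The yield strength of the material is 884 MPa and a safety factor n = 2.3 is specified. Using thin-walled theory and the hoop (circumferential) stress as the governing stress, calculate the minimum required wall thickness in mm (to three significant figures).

σ_allow = 884/2.3 = 384.3 MPa.
Hoop stress σ_h = pD/(2t), so t = pD/(2σ_allow) = 2.76×1660/(2×384.3) = 5.960 mm.

t = 5.96 mm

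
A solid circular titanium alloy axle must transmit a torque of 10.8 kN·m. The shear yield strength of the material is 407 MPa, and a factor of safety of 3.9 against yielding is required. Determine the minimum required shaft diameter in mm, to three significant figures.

Allowable shear stress τ_allow = 407/3.9 = 104.4 MPa.
For a solid shaft τ = 16T/(πd³), so d³ = 16T/(π τ_allow) = 16×1.0800×10^7/(π×104.4) = 527100 mm³.
d = (527100)^(1/3) = 80.78 mm.

d = 80.8 mm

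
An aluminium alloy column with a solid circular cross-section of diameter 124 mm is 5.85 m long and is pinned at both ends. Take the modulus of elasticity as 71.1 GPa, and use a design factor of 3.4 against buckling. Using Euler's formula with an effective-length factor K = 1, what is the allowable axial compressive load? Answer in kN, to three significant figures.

P_allow = 70.0 kN

I = πd⁴/64 = π×124⁴/64 = 1.161×10^7 mm⁴.
Effective length L_e = KL = 1×5.85 m = 5850 mm.
Euler critical load P_cr = π²EI/L_e² = π²×71100×1.161×10^7/5850² = 238000 N.
P_allow = P_cr/n = 238000/3.4 = 69990 N.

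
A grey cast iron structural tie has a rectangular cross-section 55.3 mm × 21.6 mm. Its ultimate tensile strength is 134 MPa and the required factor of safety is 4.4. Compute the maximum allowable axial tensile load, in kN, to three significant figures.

F_allow = 36.4 kN

σ_allow = 134/4.4 = 30.45 MPa.
A = 55.3×21.6 = 1194 mm².
F_allow = σ_allow × A = 30.45×1194 = 36380 N.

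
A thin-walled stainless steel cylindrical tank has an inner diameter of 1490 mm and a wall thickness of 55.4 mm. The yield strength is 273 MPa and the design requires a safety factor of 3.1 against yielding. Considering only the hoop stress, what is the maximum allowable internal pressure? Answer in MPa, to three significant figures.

σ_allow = 273/3.1 = 88.06 MPa.
σ_h = pD/(2t) → p_allow = 2σ_allow t/D = 2×88.06×55.4/1490 = 6.549 MPa.

p_allow = 6.55 MPa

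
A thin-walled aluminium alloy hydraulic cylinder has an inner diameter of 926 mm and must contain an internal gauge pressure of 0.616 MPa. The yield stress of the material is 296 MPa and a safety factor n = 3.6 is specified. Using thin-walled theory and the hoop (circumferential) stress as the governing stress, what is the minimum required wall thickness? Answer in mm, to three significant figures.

t = 3.47 mm

σ_allow = 296/3.6 = 82.22 MPa.
Hoop stress σ_h = pD/(2t), so t = pD/(2σ_allow) = 0.616×926/(2×82.22) = 3.469 mm.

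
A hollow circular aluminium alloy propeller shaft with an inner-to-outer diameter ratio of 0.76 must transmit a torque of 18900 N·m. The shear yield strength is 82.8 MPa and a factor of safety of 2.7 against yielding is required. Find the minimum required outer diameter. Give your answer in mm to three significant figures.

τ_allow = 82.8/2.7 = 30.67 MPa.
For a hollow shaft τ = 16T/[πd_o³(1−k⁴)] with k = 0.76, so 1−k⁴ = 0.6664.
d_o³ = 16T/[π τ_allow (1−k⁴)] = 16×1.8900×10^7/(π×30.67×0.6664) = 4.710×10^6 mm³.
d_o = 167.6 mm.

d_o = 168 mm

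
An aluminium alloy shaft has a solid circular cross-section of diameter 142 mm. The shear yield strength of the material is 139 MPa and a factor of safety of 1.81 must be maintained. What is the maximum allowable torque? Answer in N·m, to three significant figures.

τ_allow = 139/1.81 = 76.80 MPa.
For a solid shaft T_allow = τ_allow·πd³/16; πd³/16 = π×142³/16 = 562200 mm³.
T_allow = 76.80×562200 = 4.317×10^7 N·mm = 43170 N·m.

T_allow = 43200 N·m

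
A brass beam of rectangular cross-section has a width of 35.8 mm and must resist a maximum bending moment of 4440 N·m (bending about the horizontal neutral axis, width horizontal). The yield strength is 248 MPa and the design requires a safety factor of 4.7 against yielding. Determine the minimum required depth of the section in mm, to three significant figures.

h = 119 mm

σ_allow = 248/4.7 = 52.77 MPa.
For a rectangular section σ = 6M/(bh²), so h² = 6M/(b σ_allow) = 6×4440000/(35.8×52.77) = 14100 mm².
h = 118.8 mm.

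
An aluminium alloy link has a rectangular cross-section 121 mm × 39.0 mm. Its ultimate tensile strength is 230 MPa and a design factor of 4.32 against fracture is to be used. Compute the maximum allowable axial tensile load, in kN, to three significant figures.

F_allow = 251 kN

σ_allow = 230/4.32 = 53.24 MPa.
A = 121×39.0 = 4719 mm².
F_allow = σ_allow × A = 53.24×4719 = 251200 N.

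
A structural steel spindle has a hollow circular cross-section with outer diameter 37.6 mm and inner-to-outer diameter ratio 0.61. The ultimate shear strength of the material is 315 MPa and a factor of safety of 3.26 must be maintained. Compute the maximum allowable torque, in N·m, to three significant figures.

T_allow = 869 N·m

τ_allow = 315/3.26 = 96.63 MPa.
For a hollow shaft T_allow = τ_allow·πd_o³(1−k⁴)/16 with 1−k⁴ = 0.8615, so πd_o³(1−k⁴)/16 = 8992 mm³.
T_allow = 96.63×8992 = 868900 N·mm = 868.9 N·m.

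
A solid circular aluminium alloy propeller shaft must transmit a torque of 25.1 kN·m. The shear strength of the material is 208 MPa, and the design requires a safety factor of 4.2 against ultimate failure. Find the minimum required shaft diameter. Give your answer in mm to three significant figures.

d = 137 mm

Allowable shear stress τ_allow = 208/4.2 = 49.52 MPa.
For a solid shaft τ = 16T/(πd³), so d³ = 16T/(π τ_allow) = 16×2.5100×10^7/(π×49.52) = 2.581×10^6 mm³.
d = (2.581×10^6)^(1/3) = 137.2 mm.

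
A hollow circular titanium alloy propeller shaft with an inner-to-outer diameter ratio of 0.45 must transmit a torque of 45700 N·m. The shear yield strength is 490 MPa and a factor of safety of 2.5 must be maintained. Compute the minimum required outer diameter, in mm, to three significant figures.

d_o = 107 mm

τ_allow = 490/2.5 = 196.0 MPa.
For a hollow shaft τ = 16T/[πd_o³(1−k⁴)] with k = 0.45, so 1−k⁴ = 0.9590.
d_o³ = 16T/[π τ_allow (1−k⁴)] = 16×4.5700×10^7/(π×196.0×0.9590) = 1.238×10^6 mm³.
d_o = 107.4 mm.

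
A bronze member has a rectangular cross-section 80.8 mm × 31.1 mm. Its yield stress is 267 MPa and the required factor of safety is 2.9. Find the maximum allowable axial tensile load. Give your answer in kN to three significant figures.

σ_allow = 267/2.9 = 92.07 MPa.
A = 80.8×31.1 = 2513 mm².
F_allow = σ_allow × A = 92.07×2513 = 231400 N.

F_allow = 231 kN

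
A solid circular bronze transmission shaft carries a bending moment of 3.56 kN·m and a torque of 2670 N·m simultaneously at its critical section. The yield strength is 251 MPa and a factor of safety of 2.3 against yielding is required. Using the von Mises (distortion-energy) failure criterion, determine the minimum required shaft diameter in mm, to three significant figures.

σ_allow = σ_y/n = 251/2.3 = 109.1 MPa.
For a solid shaft σ_b = 32M/(πd³) and τ = 16T/(πd³), so the von Mises stress is σ' = (16/πd³)·√(4M²+3T²).
√(4M²+3T²) = √(4×(3.560×10^6)² + 3×(2.670×10^6)²) = 8.490×10^6 N·mm.
d³ = 16×8.490×10^6/(π×109.1) = 396200 mm³.
d = 73.45 mm.

d = 73.4 mm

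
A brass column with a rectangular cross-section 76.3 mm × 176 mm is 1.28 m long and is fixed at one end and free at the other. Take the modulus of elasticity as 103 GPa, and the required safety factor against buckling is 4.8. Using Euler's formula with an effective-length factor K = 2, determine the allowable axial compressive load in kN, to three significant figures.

Buckling occurs about the weak axis: I_min = h·b³/12 = 176×76.3³/12 = 6.515×10^6 mm⁴ (b = 76.3 mm is the smaller dimension).
Effective length L_e = KL = 2×1.28 m = 2560 mm.
Euler critical load P_cr = π²EI/L_e² = π²×103000×6.515×10^6/2560² = 1.011×10^6 N.
P_allow = P_cr/n = 1.011×10^6/4.8 = 210500 N.

P_allow = 211 kN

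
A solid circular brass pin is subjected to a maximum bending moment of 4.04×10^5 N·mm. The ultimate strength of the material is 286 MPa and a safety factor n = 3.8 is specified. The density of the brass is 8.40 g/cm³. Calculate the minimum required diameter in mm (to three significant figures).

d = 38.0 mm

σ_allow = 286/3.8 = 75.26 MPa.
For a solid circular section σ = 32M/(πd³), so d³ = 32M/(π σ_allow) = 32×404000/(π×75.26) = 54680 mm³.
d = 37.95 mm.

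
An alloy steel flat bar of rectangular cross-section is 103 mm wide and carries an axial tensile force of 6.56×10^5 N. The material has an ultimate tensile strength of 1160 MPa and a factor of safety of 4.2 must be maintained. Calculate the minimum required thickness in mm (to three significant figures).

t = 23.1 mm

σ_allow = 1160/4.2 = 276.2 MPa.
Required area A = F/σ_allow = 656000/276.2 = 2375 mm².
t = A/w = 2375/103 = 23.06 mm.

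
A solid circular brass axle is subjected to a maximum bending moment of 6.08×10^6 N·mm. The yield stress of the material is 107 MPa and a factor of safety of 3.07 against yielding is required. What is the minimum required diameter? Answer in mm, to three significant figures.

σ_allow = 107/3.07 = 34.85 MPa.
For a solid circular section σ = 32M/(πd³), so d³ = 32M/(π σ_allow) = 32×6080000/(π×34.85) = 1.777×10^6 mm³.
d = 121.1 mm.

d = 121 mm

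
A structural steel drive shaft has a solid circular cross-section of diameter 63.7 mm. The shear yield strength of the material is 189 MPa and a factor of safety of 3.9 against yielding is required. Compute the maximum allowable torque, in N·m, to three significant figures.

T_allow = 2460 N·m

τ_allow = 189/3.9 = 48.46 MPa.
For a solid shaft T_allow = τ_allow·πd³/16; πd³/16 = π×63.7³/16 = 50750 mm³.
T_allow = 48.46×50750 = 2.459×10^6 N·mm = 2459 N·m.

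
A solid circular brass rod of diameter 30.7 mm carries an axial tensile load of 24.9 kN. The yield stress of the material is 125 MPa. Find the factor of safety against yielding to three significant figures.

n = 3.72

A = πd²/4 = 740.2 mm².
σ = F/A = 24900/740.2 = 33.64 MPa.
n = 125/33.64 = 3.716.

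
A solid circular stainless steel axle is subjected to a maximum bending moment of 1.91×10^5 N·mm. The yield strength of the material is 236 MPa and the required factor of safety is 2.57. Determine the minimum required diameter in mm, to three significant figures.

d = 27.7 mm

σ_allow = 236/2.57 = 91.83 MPa.
For a solid circular section σ = 32M/(πd³), so d³ = 32M/(π σ_allow) = 32×191000/(π×91.83) = 21190 mm³.
d = 27.67 mm.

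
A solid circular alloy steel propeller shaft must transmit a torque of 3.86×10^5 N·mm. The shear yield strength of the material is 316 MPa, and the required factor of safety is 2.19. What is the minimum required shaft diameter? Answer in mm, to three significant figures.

d = 23.9 mm

Allowable shear stress τ_allow = 316/2.19 = 144.3 MPa.
For a solid shaft τ = 16T/(πd³), so d³ = 16T/(π τ_allow) = 16×386000/(π×144.3) = 13620 mm³.
d = (13620)^(1/3) = 23.88 mm.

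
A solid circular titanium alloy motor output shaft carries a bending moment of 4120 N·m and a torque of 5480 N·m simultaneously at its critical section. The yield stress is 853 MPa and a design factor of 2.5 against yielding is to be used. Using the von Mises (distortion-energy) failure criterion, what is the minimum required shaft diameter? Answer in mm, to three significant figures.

d = 57.2 mm

σ_allow = σ_y/n = 853/2.5 = 341.2 MPa.
For a solid shaft σ_b = 32M/(πd³) and τ = 16T/(πd³), so the von Mises stress is σ' = (16/πd³)·√(4M²+3T²).
√(4M²+3T²) = √(4×(4.120×10^6)² + 3×(5.480×10^6)²) = 1.257×10^7 N·mm.
d³ = 16×1.257×10^7/(π×341.2) = 187600 mm³.
d = 57.25 mm.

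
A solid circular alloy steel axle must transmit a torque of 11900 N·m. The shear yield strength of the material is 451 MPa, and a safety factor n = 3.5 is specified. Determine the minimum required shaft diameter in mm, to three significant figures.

Allowable shear stress τ_allow = 451/3.5 = 128.9 MPa.
For a solid shaft τ = 16T/(πd³), so d³ = 16T/(π τ_allow) = 16×1.1900×10^7/(π×128.9) = 470300 mm³.
d = (470300)^(1/3) = 77.77 mm.

d = 77.8 mm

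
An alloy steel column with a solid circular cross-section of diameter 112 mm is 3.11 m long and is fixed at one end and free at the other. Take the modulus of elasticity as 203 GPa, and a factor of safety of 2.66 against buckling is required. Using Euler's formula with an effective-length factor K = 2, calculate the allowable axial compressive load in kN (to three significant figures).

I = πd⁴/64 = π×112⁴/64 = 7.724×10^6 mm⁴.
Effective length L_e = KL = 2×3.11 m = 6220 mm.
Euler critical load P_cr = π²EI/L_e² = π²×203000×7.724×10^6/6220² = 400000 N.
P_allow = P_cr/n = 400000/2.66 = 150400 N.

P_allow = 150 kN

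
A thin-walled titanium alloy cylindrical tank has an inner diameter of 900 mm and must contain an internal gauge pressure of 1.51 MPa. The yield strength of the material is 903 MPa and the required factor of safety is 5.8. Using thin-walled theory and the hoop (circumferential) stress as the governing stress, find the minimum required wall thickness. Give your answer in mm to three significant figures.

t = 4.36 mm

σ_allow = 903/5.8 = 155.7 MPa.
Hoop stress σ_h = pD/(2t), so t = pD/(2σ_allow) = 1.51×900/(2×155.7) = 4.364 mm.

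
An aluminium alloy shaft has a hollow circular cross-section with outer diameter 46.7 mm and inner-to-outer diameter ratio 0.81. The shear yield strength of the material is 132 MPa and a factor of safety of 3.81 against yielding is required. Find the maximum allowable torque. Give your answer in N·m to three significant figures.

τ_allow = 132/3.81 = 34.65 MPa.
For a hollow shaft T_allow = τ_allow·πd_o³(1−k⁴)/16 with 1−k⁴ = 0.5695, so πd_o³(1−k⁴)/16 = 11390 mm³.
T_allow = 34.65×11390 = 394600 N·mm = 394.6 N·m.

T_allow = 395 N·m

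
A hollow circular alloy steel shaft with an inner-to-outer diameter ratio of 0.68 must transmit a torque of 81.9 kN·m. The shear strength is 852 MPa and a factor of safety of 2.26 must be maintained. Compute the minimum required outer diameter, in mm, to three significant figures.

τ_allow = 852/2.26 = 377.0 MPa.
For a hollow shaft τ = 16T/[πd_o³(1−k⁴)] with k = 0.68, so 1−k⁴ = 0.7862.
d_o³ = 16T/[π τ_allow (1−k⁴)] = 16×8.1900×10^7/(π×377.0×0.7862) = 1.407×10^6 mm³.
d_o = 112.1 mm.

d_o = 112 mm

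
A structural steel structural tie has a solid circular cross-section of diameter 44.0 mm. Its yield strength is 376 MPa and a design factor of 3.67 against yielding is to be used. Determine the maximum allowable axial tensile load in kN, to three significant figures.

σ_allow = 376/3.67 = 102.5 MPa.
A = πd²/4 = π×44.0²/4 = 1521 mm².
F_allow = σ_allow × A = 102.5×1521 = 155800 N.

F_allow = 156 kN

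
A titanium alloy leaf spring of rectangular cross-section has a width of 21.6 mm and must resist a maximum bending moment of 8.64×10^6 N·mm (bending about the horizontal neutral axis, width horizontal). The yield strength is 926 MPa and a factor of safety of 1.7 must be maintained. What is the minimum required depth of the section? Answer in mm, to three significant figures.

σ_allow = 926/1.7 = 544.7 MPa.
For a rectangular section σ = 6M/(bh²), so h² = 6M/(b σ_allow) = 6×8640000/(21.6×544.7) = 4406 mm².
h = 66.38 mm.

h = 66.4 mm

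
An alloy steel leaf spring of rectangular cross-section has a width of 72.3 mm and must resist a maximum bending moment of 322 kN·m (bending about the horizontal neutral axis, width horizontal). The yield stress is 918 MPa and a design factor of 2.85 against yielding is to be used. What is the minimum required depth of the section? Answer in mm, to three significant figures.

σ_allow = 918/2.85 = 322.1 MPa.
For a rectangular section σ = 6M/(bh²), so h² = 6M/(b σ_allow) = 6×3.2200×10^8/(72.3×322.1) = 82960 mm².
h = 288.0 mm.

h = 288 mm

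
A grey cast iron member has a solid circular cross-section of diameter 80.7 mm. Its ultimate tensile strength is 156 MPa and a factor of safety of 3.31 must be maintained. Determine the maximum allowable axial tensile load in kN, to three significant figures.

F_allow = 241 kN

σ_allow = 156/3.31 = 47.13 MPa.
A = πd²/4 = π×80.7²/4 = 5115 mm².
F_allow = σ_allow × A = 47.13×5115 = 241100 N.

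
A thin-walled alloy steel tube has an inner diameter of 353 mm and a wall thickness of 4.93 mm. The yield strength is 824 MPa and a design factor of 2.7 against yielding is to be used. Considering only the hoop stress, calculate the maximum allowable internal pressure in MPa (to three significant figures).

p_allow = 8.52 MPa

σ_allow = 824/2.7 = 305.2 MPa.
σ_h = pD/(2t) → p_allow = 2σ_allow t/D = 2×305.2×4.93/353 = 8.524 MPa.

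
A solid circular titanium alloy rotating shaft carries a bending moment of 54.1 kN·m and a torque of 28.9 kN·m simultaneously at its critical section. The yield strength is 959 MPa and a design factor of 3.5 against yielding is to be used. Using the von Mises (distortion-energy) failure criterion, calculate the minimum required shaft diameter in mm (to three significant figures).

d = 130 mm

σ_allow = σ_y/n = 959/3.5 = 274.0 MPa.
For a solid shaft σ_b = 32M/(πd³) and τ = 16T/(πd³), so the von Mises stress is σ' = (16/πd³)·√(4M²+3T²).
√(4M²+3T²) = √(4×(5.410×10^7)² + 3×(2.890×10^7)²) = 1.192×10^8 N·mm.
d³ = 16×1.192×10^8/(π×274.0) = 2.216×10^6 mm³.
d = 130.4 mm.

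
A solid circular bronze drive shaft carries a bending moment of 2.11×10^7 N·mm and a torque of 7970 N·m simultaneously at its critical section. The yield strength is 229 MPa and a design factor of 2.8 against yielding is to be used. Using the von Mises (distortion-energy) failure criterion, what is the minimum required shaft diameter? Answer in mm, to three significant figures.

d = 140 mm

σ_allow = σ_y/n = 229/2.8 = 81.79 MPa.
For a solid shaft σ_b = 32M/(πd³) and τ = 16T/(πd³), so the von Mises stress is σ' = (16/πd³)·√(4M²+3T²).
√(4M²+3T²) = √(4×(2.110×10^7)² + 3×(7.970×10^6)²) = 4.440×10^7 N·mm.
d³ = 16×4.440×10^7/(π×81.79) = 2.765×10^6 mm³.
d = 140.4 mm.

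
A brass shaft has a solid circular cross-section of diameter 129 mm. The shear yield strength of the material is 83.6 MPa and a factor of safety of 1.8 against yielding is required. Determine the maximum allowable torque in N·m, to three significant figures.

T_allow = 19600 N·m

τ_allow = 83.6/1.8 = 46.44 MPa.
For a solid shaft T_allow = τ_allow·πd³/16; πd³/16 = π×129³/16 = 421500 mm³.
T_allow = 46.44×421500 = 1.958×10^7 N·mm = 19580 N·m.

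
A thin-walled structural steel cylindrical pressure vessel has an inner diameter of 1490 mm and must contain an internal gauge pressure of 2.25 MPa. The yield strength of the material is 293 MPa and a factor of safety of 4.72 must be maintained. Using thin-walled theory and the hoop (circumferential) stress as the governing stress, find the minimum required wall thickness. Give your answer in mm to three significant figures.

σ_allow = 293/4.72 = 62.08 MPa.
Hoop stress σ_h = pD/(2t), so t = pD/(2σ_allow) = 2.25×1490/(2×62.08) = 27.00 mm.

t = 27.0 mm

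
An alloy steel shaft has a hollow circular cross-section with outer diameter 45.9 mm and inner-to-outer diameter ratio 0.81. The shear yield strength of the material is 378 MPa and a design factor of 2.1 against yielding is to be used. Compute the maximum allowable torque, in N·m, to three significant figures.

τ_allow = 378/2.1 = 180.0 MPa.
For a hollow shaft T_allow = τ_allow·πd_o³(1−k⁴)/16 with 1−k⁴ = 0.5695, so πd_o³(1−k⁴)/16 = 10810 mm³.
T_allow = 180.0×10810 = 1.947×10^6 N·mm = 1947 N·m.

T_allow = 1950 N·m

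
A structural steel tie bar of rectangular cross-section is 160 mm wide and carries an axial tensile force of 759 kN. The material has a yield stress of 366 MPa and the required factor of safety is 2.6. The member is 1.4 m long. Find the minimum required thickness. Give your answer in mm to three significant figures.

t = 33.7 mm

σ_allow = 366/2.6 = 140.8 MPa.
Required area A = F/σ_allow = 759000/140.8 = 5392 mm².
t = A/w = 5392/160 = 33.70 mm.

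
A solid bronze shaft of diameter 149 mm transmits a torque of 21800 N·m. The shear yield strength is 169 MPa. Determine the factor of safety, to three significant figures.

n = 5.04

τ = 16T/(πd³) = 16×2.1800×10^7/(π×149³) = 33.56 MPa.
n = τ_limit/τ = 169/33.56 = 5.035.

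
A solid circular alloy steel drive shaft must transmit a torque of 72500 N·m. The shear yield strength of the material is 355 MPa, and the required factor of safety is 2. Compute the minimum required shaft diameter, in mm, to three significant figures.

d = 128 mm

Allowable shear stress τ_allow = 355/2 = 177.5 MPa.
For a solid shaft τ = 16T/(πd³), so d³ = 16T/(π τ_allow) = 16×7.2500×10^7/(π×177.5) = 2.080×10^6 mm³.
d = (2.080×10^6)^(1/3) = 127.7 mm.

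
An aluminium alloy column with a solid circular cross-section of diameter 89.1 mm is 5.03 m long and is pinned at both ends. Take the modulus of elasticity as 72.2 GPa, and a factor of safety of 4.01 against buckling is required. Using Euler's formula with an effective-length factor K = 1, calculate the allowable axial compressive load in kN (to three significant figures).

P_allow = 21.7 kN

I = πd⁴/64 = π×89.1⁴/64 = 3.094×10^6 mm⁴.
Effective length L_e = KL = 1×5.03 m = 5030 mm.
Euler critical load P_cr = π²EI/L_e² = π²×72200×3.094×10^6/5030² = 87130 N.
P_allow = P_cr/n = 87130/4.01 = 21730 N.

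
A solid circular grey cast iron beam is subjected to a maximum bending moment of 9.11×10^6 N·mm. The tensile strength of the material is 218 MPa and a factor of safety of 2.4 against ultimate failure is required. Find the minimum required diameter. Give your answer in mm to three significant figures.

d = 101 mm

σ_allow = 218/2.4 = 90.83 MPa.
For a solid circular section σ = 32M/(πd³), so d³ = 32M/(π σ_allow) = 32×9110000/(π×90.83) = 1.022×10^6 mm³.
d = 100.7 mm.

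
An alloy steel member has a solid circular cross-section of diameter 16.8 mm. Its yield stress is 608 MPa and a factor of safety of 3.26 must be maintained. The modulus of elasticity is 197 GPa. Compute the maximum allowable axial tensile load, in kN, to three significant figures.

σ_allow = 608/3.26 = 186.5 MPa.
A = πd²/4 = π×16.8²/4 = 221.7 mm².
F_allow = σ_allow × A = 186.5×221.7 = 41340 N.

F_allow = 41.3 kN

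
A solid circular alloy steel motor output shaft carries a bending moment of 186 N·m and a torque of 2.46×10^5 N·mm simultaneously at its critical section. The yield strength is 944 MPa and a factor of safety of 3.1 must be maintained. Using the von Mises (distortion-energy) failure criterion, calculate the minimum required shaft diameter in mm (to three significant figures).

σ_allow = σ_y/n = 944/3.1 = 304.5 MPa.
For a solid shaft σ_b = 32M/(πd³) and τ = 16T/(πd³), so the von Mises stress is σ' = (16/πd³)·√(4M²+3T²).
√(4M²+3T²) = √(4×(186000)² + 3×(246000)²) = 565600 N·mm.
d³ = 16×565600/(π×304.5) = 9460 mm³.
d = 21.15 mm.

d = 21.1 mm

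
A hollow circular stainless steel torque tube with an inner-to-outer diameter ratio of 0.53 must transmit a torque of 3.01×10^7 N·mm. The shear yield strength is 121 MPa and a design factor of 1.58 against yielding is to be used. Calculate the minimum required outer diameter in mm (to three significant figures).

τ_allow = 121/1.58 = 76.58 MPa.
For a hollow shaft τ = 16T/[πd_o³(1−k⁴)] with k = 0.53, so 1−k⁴ = 0.9211.
d_o³ = 16T/[π τ_allow (1−k⁴)] = 16×3.0100×10^7/(π×76.58×0.9211) = 2.173×10^6 mm³.
d_o = 129.5 mm.

d_o = 130 mm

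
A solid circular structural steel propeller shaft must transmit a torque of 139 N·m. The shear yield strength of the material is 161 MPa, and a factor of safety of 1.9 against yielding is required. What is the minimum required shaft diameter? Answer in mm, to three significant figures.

d = 20.3 mm

Allowable shear stress τ_allow = 161/1.9 = 84.74 MPa.
For a solid shaft τ = 16T/(πd³), so d³ = 16T/(π τ_allow) = 16×139000/(π×84.74) = 8354 mm³.
d = (8354)^(1/3) = 20.29 mm.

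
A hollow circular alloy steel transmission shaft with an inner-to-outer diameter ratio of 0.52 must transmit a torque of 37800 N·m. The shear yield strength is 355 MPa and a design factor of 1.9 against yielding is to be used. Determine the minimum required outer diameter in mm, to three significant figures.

τ_allow = 355/1.9 = 186.8 MPa.
For a hollow shaft τ = 16T/[πd_o³(1−k⁴)] with k = 0.52, so 1−k⁴ = 0.9269.
d_o³ = 16T/[π τ_allow (1−k⁴)] = 16×3.7800×10^7/(π×186.8×0.9269) = 1.112×10^6 mm³.
d_o = 103.6 mm.

d_o = 104 mm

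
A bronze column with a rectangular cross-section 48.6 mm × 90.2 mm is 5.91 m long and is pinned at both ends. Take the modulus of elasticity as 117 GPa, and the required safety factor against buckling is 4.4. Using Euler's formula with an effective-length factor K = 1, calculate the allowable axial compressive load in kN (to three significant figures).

Buckling occurs about the weak axis: I_min = h·b³/12 = 90.2×48.6³/12 = 862800 mm⁴ (b = 48.6 mm is the smaller dimension).
Effective length L_e = KL = 1×5.91 m = 5910 mm.
Euler critical load P_cr = π²EI/L_e² = π²×117000×862800/5910² = 28530 N.
P_allow = P_cr/n = 28530/4.4 = 6483 N.

P_allow = 6.48 kN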